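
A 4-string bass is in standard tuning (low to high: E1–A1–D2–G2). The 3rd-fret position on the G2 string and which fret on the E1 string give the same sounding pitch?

18

G2 at fret 3 is G2 + 3 semitones = A♯2.
The open E1 string is 15 semitones below the open G2, so the same pitch on the E1 string lies at fret 3 + 15 = 18.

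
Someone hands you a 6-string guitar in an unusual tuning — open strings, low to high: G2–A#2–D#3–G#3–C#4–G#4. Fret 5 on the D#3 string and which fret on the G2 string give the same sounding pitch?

Fret 5 on D#3 is MIDI 51 + 5 = 56 (G#3). On the G2 string (open MIDI 43), that pitch is 56 − 43 = fret 13.

13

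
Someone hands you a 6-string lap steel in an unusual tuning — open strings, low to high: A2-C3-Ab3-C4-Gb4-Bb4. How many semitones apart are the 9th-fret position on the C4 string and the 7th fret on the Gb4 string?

C4 at fret 9 → A4 (MIDI 69); Gb4 at fret 7 → Db5 (MIDI 73).
69 − 73 = -4, so the two pitches are 4 semitones apart, with Db5 the higher.

4 semitones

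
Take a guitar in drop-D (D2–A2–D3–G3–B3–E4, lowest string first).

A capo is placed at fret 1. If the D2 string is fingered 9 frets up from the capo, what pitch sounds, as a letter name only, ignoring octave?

The capo raises the open D2 by 1 semitone to D#2; fretting 9 more gives D2 + 1 + 9 = D2 + 10 semitones, landing on C.

C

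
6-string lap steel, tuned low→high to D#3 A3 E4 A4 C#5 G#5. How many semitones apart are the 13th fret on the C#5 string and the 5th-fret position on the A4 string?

12 semitones

C#5 at fret 13 → D6 (MIDI 86); A4 at fret 5 → D5 (MIDI 74).
86 − 74 = 12, so the two pitches are 12 semitones apart, with D6 the higher.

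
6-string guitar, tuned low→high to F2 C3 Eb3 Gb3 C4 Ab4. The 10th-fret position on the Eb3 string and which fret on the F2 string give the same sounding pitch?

Eb3 at fret 10 is Eb3 + 10 semitones = Db4.
The open F2 string is 10 semitones below the open Eb3, so the same pitch on the F2 string lies at fret 10 + 10 = 20.

20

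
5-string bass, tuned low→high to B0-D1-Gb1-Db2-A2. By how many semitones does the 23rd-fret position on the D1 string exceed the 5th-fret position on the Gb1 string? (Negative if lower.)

D1 at fret 23 → Db3 (MIDI 49); Gb1 at fret 5 → B1 (MIDI 35).
49 − 35 = 14, so the two pitches are 14 semitones apart.

14 semitones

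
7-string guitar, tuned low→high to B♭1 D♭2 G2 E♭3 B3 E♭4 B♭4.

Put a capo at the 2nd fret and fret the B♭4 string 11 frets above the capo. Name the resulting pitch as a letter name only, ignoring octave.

The capo raises the open B♭4 by 2 semitones to C5; fretting 11 more gives B♭4 + 2 + 11 = B♭4 + 13 semitones, landing on B.

B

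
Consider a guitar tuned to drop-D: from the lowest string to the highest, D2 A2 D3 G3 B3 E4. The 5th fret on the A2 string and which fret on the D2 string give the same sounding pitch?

12

Fret 5 on A2 is MIDI 45 + 5 = 50 (D3). On the D2 string (open MIDI 38), that pitch is 50 − 38 = fret 12.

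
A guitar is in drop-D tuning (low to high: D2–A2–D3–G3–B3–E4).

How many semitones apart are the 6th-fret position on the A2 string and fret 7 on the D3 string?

6 semitones

A2 at fret 6 → D♯3 (MIDI 51); D3 at fret 7 → A3 (MIDI 57).
51 − 57 = -6, so the two pitches are 6 semitones apart, with A3 the higher.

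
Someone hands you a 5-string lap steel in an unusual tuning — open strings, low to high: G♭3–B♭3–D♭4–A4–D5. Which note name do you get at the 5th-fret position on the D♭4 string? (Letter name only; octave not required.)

The open D♭4 string plus 5 semitones: Db–D–Eb–E–F–Gb.

G♭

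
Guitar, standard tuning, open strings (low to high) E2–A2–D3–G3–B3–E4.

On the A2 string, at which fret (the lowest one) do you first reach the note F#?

9

From A2, count semitones up the chromatic scale until reaching F#: A–A#–B–C–C#–D–D#–E–F–F# — 9 steps.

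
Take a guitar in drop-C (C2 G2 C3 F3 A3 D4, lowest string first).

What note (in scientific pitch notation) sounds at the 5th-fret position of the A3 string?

Each fret is one semitone, so A3 + 5 = D4.

D4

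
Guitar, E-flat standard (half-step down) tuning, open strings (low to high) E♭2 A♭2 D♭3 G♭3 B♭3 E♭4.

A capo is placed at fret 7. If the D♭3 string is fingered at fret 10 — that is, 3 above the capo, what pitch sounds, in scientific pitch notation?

B3

The capo raises the open D♭3 by 7 semitones to A♭3; fretting 3 more gives D♭3 + 7 + 3 = D♭3 + 10 semitones = B3.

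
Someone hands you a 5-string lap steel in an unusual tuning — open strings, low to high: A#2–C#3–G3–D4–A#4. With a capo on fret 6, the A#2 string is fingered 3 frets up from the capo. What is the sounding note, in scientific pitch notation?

The capo raises the open A#2 by 6 semitones to E3; fretting 3 more gives A#2 + 6 + 3 = A#2 + 9 semitones = G3.

G3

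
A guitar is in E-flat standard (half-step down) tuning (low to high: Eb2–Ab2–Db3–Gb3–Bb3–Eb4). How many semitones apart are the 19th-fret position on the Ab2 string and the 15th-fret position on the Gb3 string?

6 semitones

Ab2 at fret 19 → Eb4 (MIDI 63); Gb3 at fret 15 → A4 (MIDI 69).
63 − 69 = -6, so the two pitches are 6 semitones apart, with A4 the higher.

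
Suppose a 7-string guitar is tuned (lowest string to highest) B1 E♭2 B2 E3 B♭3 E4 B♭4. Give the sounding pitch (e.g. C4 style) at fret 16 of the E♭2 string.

G3

The open E♭2 string plus 16 semitones: Eb–E–F–Gb–…–F–Gb–G.
The walk passes from B into C once, so the octave number goes from 2 to 3.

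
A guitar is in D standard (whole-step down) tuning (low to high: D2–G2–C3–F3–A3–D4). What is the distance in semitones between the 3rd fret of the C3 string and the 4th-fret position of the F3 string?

6 semitones

C3 at fret 3 → D#3 (MIDI 51); F3 at fret 4 → A3 (MIDI 57).
51 − 57 = -6, so the two pitches are 6 semitones apart, with A3 the higher.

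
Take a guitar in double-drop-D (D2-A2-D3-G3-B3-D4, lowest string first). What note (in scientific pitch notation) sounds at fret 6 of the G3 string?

C♯4

G3 is MIDI 55. Adding 6 gives 61, which is C♯4.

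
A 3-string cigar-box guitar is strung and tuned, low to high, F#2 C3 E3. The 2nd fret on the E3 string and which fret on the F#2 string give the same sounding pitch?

12

E3 at fret 2 is E3 + 2 semitones = F#3.
The open F#2 string is 10 semitones below the open E3, so the same pitch on the F#2 string lies at fret 2 + 10 = 12.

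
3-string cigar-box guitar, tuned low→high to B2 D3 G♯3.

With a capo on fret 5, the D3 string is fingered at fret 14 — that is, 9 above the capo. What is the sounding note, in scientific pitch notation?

E4

The capo raises the open D3 by 5 semitones to G3; fretting 9 more gives D3 + 5 + 9 = D3 + 14 semitones = E4.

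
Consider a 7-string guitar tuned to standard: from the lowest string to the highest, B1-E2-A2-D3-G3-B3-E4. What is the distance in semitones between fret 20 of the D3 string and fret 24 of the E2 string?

6 semitones

D3 at fret 20 → A#4 (MIDI 70); E2 at fret 24 → E4 (MIDI 64).
70 − 64 = 6, so the two pitches are 6 semitones apart, with A#4 the higher.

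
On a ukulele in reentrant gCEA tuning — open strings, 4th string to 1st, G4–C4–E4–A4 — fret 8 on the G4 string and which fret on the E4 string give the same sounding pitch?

Fret 8 on G4 is MIDI 67 + 8 = 75 (D♯5). On the E4 string (open MIDI 64), that pitch is 75 − 64 = fret 11.

11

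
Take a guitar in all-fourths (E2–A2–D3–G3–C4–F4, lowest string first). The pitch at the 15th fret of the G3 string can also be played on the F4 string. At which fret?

5

G3 at fret 15 is G3 + 15 semitones = A#4.
The open F4 string is 10 semitones above the open G3, so the same pitch on the F4 string lies at fret 15 − 10 = 5.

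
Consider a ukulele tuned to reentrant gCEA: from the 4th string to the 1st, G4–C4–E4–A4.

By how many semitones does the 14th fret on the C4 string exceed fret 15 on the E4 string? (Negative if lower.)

-5 semitones

C4 at fret 14 → D5 (MIDI 74); E4 at fret 15 → G5 (MIDI 79).
74 − 79 = -5, so the two pitches are 5 semitones apart.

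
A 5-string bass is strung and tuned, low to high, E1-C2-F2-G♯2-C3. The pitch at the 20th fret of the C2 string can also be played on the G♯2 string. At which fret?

12

Fret 20 on C2 is MIDI 36 + 20 = 56 (G♯3). On the G♯2 string (open MIDI 44), that pitch is 56 − 44 = fret 12.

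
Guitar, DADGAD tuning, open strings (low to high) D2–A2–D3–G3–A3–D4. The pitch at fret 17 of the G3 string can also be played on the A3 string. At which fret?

15

Fret 17 on G3 is MIDI 55 + 17 = 72 (C5). On the A3 string (open MIDI 57), that pitch is 72 − 57 = fret 15.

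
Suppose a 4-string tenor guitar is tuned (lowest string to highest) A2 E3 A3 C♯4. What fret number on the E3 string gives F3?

F3 is 1 semitone above the open E3 (E–F), so it sits at fret 1.

1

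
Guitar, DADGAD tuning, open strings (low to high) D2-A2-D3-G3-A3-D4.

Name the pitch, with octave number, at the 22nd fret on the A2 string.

G4

The open A2 string plus 22 semitones: A–A#–B–C–…–F–F#–G.
The walk passes from B into C 2 times, so the octave number goes from 2 to 4.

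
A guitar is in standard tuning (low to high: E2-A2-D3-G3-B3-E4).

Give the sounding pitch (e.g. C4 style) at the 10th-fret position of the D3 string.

C4

D3 is MIDI 50. Adding 10 gives 60, which is C4.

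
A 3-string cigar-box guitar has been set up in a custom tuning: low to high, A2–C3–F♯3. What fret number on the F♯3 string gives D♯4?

9

D♯4 is 9 semitones above the open F♯3 (F#–G–G#–A–A#–B–C–C#–D–D#), so it sits at fret 9.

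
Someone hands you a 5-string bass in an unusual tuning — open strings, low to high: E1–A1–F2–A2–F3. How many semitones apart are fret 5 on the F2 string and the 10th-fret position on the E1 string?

8 semitones

F2 at fret 5 → B♭2 (MIDI 46); E1 at fret 10 → D2 (MIDI 38).
46 − 38 = 8, so the two pitches are 8 semitones apart, with B♭2 the higher.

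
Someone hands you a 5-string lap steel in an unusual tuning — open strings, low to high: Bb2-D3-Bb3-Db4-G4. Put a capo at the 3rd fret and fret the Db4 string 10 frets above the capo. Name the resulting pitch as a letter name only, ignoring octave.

The capo raises the open Db4 by 3 semitones to E4; fretting 10 more gives Db4 + 3 + 10 = Db4 + 13 semitones, landing on D.

D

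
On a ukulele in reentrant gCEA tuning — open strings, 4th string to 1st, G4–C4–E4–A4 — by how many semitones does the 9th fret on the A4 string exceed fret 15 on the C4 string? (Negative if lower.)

A4 at fret 9 → F#5 (MIDI 78); C4 at fret 15 → D#5 (MIDI 75).
78 − 75 = 3, so the two pitches are 3 semitones apart.

3 semitones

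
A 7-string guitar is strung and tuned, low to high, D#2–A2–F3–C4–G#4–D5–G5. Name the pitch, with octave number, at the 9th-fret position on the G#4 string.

F5

G#4 is MIDI 68. Adding 9 gives 77, which is F5.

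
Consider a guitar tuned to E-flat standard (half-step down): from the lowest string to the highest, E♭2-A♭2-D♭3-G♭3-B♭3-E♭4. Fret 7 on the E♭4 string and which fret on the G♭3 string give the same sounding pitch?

E♭4 at fret 7 is E♭4 + 7 semitones = B♭4.
The open G♭3 string is 9 semitones below the open E♭4, so the same pitch on the G♭3 string lies at fret 7 + 9 = 16.

16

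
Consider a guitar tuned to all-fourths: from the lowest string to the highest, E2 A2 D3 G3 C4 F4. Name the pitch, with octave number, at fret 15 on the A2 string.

C4

Each fret is one semitone, so A2 + 15 = C4.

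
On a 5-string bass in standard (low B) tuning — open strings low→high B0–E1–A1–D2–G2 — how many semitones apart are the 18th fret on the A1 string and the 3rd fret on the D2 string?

A1 at fret 18 → D#3 (MIDI 51); D2 at fret 3 → F2 (MIDI 41).
51 − 41 = 10, so the two pitches are 10 semitones apart, with D#3 the higher.

10 semitones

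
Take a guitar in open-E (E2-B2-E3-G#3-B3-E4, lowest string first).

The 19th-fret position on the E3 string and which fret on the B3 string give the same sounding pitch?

E3 at fret 19 is E3 + 19 semitones = B4.
The open B3 string is 7 semitones above the open E3, so the same pitch on the B3 string lies at fret 19 − 7 = 12.

12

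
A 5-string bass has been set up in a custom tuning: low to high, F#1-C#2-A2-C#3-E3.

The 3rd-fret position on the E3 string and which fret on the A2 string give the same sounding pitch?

Fret 3 on E3 is MIDI 52 + 3 = 55 (G3). On the A2 string (open MIDI 45), that pitch is 55 − 45 = fret 10.

10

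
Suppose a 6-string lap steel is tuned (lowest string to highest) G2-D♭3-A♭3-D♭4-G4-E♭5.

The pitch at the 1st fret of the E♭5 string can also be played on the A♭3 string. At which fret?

20

E♭5 at fret 1 is E♭5 + 1 semitone = E5.
The open A♭3 string is 19 semitones below the open E♭5, so the same pitch on the A♭3 string lies at fret 1 + 19 = 20.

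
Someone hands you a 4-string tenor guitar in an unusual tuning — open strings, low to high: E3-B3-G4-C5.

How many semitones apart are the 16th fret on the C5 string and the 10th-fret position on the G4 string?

11 semitones

C5 at fret 16 → E6 (MIDI 88); G4 at fret 10 → F5 (MIDI 77).
88 − 77 = 11, so the two pitches are 11 semitones apart, with E6 the higher.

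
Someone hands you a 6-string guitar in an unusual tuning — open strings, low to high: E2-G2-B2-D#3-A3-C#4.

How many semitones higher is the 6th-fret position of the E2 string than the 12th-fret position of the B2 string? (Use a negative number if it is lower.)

E2 at fret 6 → A#2 (MIDI 46); B2 at fret 12 → B3 (MIDI 59).
46 − 59 = -13, so the two pitches are 13 semitones apart.

-13 semitones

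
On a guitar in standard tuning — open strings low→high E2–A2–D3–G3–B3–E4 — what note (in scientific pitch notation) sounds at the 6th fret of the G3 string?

Each fret is one semitone, so G3 + 6 = C♯4.

C♯4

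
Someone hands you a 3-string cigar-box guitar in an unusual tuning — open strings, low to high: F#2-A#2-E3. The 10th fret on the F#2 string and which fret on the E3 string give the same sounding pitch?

F#2 at fret 10 is F#2 + 10 semitones = E3.
The open E3 string is 10 semitones above the open F#2, so the same pitch on the E3 string lies at fret 10 − 10 = 0.

0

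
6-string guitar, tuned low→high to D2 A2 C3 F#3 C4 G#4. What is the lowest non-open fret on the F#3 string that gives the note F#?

12

From F#3, count semitones up the chromatic scale until reaching F#: F#–G–G#–A–…–E–F–F# — 12 steps.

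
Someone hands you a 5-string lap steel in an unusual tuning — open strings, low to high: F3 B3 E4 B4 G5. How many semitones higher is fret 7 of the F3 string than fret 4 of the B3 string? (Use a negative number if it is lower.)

F3 at fret 7 → C4 (MIDI 60); B3 at fret 4 → Eb4 (MIDI 63).
60 − 63 = -3, so the two pitches are 3 semitones apart.

-3 semitones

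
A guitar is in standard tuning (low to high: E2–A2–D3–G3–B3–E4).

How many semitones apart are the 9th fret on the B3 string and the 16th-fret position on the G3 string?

B3 at fret 9 → G♯4 (MIDI 68); G3 at fret 16 → B4 (MIDI 71).
68 − 71 = -3, so the two pitches are 3 semitones apart, with B4 the higher.

3 semitones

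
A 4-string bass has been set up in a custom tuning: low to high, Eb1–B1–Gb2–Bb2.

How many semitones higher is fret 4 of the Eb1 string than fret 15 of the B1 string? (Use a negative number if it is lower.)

-19 semitones

Eb1 at fret 4 → G1 (MIDI 31); B1 at fret 15 → D3 (MIDI 50).
31 − 50 = -19, so the two pitches are 19 semitones apart.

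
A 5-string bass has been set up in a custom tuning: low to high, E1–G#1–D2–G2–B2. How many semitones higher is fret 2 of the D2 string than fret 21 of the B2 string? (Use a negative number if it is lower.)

-28 semitones

D2 at fret 2 → E2 (MIDI 40); B2 at fret 21 → G#4 (MIDI 68).
40 − 68 = -28, so the two pitches are 28 semitones apart.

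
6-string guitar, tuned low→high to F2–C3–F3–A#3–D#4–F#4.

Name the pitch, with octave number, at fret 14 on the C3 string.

D4

C3 is MIDI 48. Adding 14 gives 62, which is D4.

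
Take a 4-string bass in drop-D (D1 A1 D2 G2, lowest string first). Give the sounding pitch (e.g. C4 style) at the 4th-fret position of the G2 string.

B2

The open G2 string plus 4 semitones: G–G#–A–A#–B.
No B→C boundary is crossed, so the octave stays at 2.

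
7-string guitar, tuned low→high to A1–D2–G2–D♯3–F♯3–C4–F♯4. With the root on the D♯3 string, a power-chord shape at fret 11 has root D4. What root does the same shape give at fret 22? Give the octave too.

Moving from fret 11 to fret 22 shifts the root by 11 semitones.
D4 up 11 semitones is C♯5.

C♯5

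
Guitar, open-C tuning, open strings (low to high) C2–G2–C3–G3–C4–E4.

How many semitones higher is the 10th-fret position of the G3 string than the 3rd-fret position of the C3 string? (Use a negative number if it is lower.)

14 semitones

G3 at fret 10 → F4 (MIDI 65); C3 at fret 3 → D#3 (MIDI 51).
65 − 51 = 14, so the two pitches are 14 semitones apart.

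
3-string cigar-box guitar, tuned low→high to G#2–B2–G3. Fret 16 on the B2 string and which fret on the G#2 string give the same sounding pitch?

19

Fret 16 on B2 is MIDI 47 + 16 = 63 (D#4). On the G#2 string (open MIDI 44), that pitch is 63 − 44 = fret 19.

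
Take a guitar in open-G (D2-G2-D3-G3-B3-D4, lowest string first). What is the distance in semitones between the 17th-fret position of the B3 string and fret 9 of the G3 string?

B3 at fret 17 → E5 (MIDI 76); G3 at fret 9 → E4 (MIDI 64).
76 − 64 = 12, so the two pitches are 12 semitones apart, with E5 the higher.

12 semitones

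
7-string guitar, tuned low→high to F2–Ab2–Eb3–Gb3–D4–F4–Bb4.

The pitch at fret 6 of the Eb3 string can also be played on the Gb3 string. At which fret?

Eb3 at fret 6 is Eb3 + 6 semitones = A3.
The open Gb3 string is 3 semitones above the open Eb3, so the same pitch on the Gb3 string lies at fret 6 − 3 = 3.

3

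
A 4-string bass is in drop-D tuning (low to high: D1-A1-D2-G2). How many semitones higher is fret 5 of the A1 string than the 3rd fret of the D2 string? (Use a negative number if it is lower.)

A1 at fret 5 → D2 (MIDI 38); D2 at fret 3 → F2 (MIDI 41).
38 − 41 = -3, so the two pitches are 3 semitones apart.

-3 semitones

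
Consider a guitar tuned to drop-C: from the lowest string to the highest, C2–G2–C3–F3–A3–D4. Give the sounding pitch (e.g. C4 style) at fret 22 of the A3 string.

The open A3 string plus 22 semitones: A–A#–B–C–…–F–F#–G.
The walk passes from B into C 2 times, so the octave number goes from 3 to 5.

G5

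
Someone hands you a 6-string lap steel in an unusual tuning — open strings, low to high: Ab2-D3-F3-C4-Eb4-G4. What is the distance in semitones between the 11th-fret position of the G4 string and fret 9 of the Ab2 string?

G4 at fret 11 → Gb5 (MIDI 78); Ab2 at fret 9 → F3 (MIDI 53).
78 − 53 = 25, so the two pitches are 25 semitones apart, with Gb5 the higher.

25 semitones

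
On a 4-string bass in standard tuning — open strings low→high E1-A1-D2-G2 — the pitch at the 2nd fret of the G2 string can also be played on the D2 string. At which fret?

Fret 2 on G2 is MIDI 43 + 2 = 45 (A2). On the D2 string (open MIDI 38), that pitch is 45 − 38 = fret 7.

7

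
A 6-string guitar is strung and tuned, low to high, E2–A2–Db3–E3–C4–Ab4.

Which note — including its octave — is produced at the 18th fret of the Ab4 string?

D6

Ab4 is MIDI 68. Adding 18 gives 86, which is D6.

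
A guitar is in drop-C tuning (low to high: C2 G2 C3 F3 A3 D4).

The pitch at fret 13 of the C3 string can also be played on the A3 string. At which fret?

4

Fret 13 on C3 is MIDI 48 + 13 = 61 (C♯4). On the A3 string (open MIDI 57), that pitch is 61 − 57 = fret 4.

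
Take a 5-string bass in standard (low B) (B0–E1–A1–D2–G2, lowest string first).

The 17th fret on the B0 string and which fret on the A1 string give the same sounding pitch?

B0 at fret 17 is B0 + 17 semitones = E2.
The open A1 string is 10 semitones above the open B0, so the same pitch on the A1 string lies at fret 17 − 10 = 7.

7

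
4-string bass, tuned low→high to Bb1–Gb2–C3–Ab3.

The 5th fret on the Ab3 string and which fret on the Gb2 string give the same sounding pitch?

19

Fret 5 on Ab3 is MIDI 56 + 5 = 61 (Db4). On the Gb2 string (open MIDI 42), that pitch is 61 − 42 = fret 19.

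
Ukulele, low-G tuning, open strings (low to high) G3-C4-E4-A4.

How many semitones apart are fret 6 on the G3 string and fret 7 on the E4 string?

G3 at fret 6 → C#4 (MIDI 61); E4 at fret 7 → B4 (MIDI 71).
61 − 71 = -10, so the two pitches are 10 semitones apart, with B4 the higher.

10 semitones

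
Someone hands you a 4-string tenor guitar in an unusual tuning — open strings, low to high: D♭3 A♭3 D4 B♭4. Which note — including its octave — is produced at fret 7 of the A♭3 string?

A♭3 is MIDI 56. Adding 7 gives 63, which is E♭4.

E♭4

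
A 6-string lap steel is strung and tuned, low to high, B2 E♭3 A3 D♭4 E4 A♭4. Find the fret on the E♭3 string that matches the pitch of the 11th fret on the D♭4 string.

Fret 11 on D♭4 is MIDI 61 + 11 = 72 (C5). On the E♭3 string (open MIDI 51), that pitch is 72 − 51 = fret 21.

21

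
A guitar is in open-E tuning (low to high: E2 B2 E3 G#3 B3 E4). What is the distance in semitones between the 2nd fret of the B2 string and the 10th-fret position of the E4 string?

B2 at fret 2 → C#3 (MIDI 49); E4 at fret 10 → D5 (MIDI 74).
49 − 74 = -25, so the two pitches are 25 semitones apart, with D5 the higher.

25 semitones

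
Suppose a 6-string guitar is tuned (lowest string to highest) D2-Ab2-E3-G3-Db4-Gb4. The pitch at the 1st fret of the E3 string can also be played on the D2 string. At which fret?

Fret 1 on E3 is MIDI 52 + 1 = 53 (F3). On the D2 string (open MIDI 38), that pitch is 53 − 38 = fret 15.

15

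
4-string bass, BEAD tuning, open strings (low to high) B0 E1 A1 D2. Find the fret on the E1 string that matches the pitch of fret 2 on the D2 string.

Fret 2 on D2 is MIDI 38 + 2 = 40 (E2). On the E1 string (open MIDI 28), that pitch is 40 − 28 = fret 12.

12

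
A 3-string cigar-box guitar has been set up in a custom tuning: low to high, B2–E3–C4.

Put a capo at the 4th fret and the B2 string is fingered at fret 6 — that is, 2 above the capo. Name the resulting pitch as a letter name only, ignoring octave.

The capo raises the open B2 by 4 semitones to D♯3; fretting 2 more gives B2 + 4 + 2 = B2 + 6 semitones, landing on F.

F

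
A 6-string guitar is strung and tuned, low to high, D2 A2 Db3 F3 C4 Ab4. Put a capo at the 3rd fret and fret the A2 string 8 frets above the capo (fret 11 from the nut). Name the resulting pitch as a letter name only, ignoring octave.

Ab

The capo raises the open A2 by 3 semitones to C3; fretting 8 more gives A2 + 3 + 8 = A2 + 11 semitones, landing on Ab.
(Also written G#.)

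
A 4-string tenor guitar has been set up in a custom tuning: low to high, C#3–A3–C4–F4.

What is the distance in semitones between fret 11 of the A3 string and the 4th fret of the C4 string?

4 semitones

A3 at fret 11 → G#4 (MIDI 68); C4 at fret 4 → E4 (MIDI 64).
68 − 64 = 4, so the two pitches are 4 semitones apart, with G#4 the higher.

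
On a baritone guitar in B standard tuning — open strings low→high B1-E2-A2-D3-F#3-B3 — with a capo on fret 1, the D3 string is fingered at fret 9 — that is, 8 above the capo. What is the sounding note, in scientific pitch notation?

B3

The capo raises the open D3 by 1 semitone to D#3; fretting 8 more gives D3 + 1 + 8 = D3 + 9 semitones = B3.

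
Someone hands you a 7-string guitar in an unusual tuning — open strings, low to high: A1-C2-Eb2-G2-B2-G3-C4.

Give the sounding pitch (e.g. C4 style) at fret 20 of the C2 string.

Ab3

C2 is MIDI 36. Adding 20 gives 56, which is Ab3.
(Equivalently spelled G#3.)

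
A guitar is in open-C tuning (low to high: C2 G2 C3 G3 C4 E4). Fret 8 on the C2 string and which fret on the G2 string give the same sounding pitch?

Fret 8 on C2 is MIDI 36 + 8 = 44 (G♯2). On the G2 string (open MIDI 43), that pitch is 44 − 43 = fret 1.

1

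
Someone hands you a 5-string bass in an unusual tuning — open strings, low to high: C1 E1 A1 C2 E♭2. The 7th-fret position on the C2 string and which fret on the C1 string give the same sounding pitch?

19

C2 at fret 7 is C2 + 7 semitones = G2.
The open C1 string is 12 semitones below the open C2, so the same pitch on the C1 string lies at fret 7 + 12 = 19.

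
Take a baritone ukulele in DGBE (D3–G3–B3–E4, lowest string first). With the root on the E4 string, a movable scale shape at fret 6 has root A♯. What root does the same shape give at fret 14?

Moving from fret 6 to fret 14 shifts the root by 8 semitones.
A♯ up 8 semitones is F♯.

F♯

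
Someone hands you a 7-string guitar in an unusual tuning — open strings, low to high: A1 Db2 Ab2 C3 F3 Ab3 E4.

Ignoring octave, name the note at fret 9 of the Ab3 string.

Ab3 is MIDI 56. Adding 9 gives 65; 65 mod 12 = 5, i.e. F.

F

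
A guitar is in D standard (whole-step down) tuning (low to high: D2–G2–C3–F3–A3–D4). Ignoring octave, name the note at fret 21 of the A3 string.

F♯

Each fret is one semitone, so A3 + 21 = F♯.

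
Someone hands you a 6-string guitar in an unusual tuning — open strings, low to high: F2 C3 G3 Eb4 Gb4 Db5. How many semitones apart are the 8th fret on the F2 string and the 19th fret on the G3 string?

F2 at fret 8 → Db3 (MIDI 49); G3 at fret 19 → D5 (MIDI 74).
49 − 74 = -25, so the two pitches are 25 semitones apart, with D5 the higher.

25 semitones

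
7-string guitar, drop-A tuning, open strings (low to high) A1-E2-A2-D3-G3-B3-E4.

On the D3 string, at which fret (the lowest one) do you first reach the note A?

7

From D3, count semitones up the chromatic scale until reaching A: D–D#–E–F–F#–G–G#–A — 7 steps.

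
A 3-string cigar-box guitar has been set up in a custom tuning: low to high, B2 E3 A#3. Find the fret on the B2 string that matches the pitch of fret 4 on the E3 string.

9

E3 at fret 4 is E3 + 4 semitones = G#3.
The open B2 string is 5 semitones below the open E3, so the same pitch on the B2 string lies at fret 4 + 5 = 9.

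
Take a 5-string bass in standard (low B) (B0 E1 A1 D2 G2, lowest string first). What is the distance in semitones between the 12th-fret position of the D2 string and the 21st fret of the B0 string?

D2 at fret 12 → D3 (MIDI 50); B0 at fret 21 → G#2 (MIDI 44).
50 − 44 = 6, so the two pitches are 6 semitones apart, with D3 the higher.

6 semitones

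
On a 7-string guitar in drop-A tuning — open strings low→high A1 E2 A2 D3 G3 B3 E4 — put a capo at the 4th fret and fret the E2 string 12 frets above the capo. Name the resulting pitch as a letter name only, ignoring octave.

The capo raises the open E2 by 4 semitones to G♯2; fretting 12 more gives E2 + 4 + 12 = E2 + 16 semitones, landing on G♯.

G♯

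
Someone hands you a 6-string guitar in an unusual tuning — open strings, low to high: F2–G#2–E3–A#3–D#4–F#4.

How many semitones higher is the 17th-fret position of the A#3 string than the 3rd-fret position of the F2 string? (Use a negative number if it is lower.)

A#3 at fret 17 → D#5 (MIDI 75); F2 at fret 3 → G#2 (MIDI 44).
75 − 44 = 31, so the two pitches are 31 semitones apart.

31 semitones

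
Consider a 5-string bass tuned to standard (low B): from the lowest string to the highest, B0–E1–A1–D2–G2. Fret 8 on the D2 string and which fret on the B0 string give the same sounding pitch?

23

Fret 8 on D2 is MIDI 38 + 8 = 46 (A#2). On the B0 string (open MIDI 23), that pitch is 46 − 23 = fret 23.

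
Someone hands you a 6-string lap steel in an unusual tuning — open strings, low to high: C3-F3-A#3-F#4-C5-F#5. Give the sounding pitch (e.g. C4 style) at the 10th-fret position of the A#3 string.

G#4

The open A#3 string plus 10 semitones: A#–B–C–C#–…–F#–G–G#.
The walk passes from B into C once, so the octave number goes from 3 to 4.
(Equivalently spelled Ab4.)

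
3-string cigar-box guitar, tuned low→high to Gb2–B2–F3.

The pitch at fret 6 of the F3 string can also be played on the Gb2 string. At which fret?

F3 at fret 6 is F3 + 6 semitones = B3.
The open Gb2 string is 11 semitones below the open F3, so the same pitch on the Gb2 string lies at fret 6 + 11 = 17.

17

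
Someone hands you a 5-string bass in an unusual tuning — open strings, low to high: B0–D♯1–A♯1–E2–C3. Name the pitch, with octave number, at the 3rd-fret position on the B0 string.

D1

The open B0 string plus 3 semitones: B–C–C#–D.
The walk passes from B into C once, so the octave number goes from 0 to 1.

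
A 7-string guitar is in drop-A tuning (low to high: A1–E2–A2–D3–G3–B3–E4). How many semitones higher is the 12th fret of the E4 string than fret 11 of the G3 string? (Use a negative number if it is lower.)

E4 at fret 12 → E5 (MIDI 76); G3 at fret 11 → F♯4 (MIDI 66).
76 − 66 = 10, so the two pitches are 10 semitones apart.

10 semitones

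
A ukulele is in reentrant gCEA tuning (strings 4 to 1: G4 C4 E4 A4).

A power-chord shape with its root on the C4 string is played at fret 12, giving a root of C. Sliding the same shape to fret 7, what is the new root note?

Moving from fret 12 to fret 7 shifts the root by -5 semitones.
C down 5 semitones is G.

G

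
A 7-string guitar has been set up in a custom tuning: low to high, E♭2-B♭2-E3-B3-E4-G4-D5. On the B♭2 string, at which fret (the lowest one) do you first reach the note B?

1

From B♭2, count semitones up the chromatic scale until reaching B: Bb–B — 1 step.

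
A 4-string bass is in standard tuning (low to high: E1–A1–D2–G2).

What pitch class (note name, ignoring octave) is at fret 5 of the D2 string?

G

D2 is MIDI 38. Adding 5 gives 43; 43 mod 12 = 7, i.e. G.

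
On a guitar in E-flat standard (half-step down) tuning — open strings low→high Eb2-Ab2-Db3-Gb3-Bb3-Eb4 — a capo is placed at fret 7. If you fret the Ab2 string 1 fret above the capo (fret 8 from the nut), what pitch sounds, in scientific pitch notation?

E3

The capo raises the open Ab2 by 7 semitones to Eb3; fretting 1 more gives Ab2 + 7 + 1 = Ab2 + 8 semitones = E3.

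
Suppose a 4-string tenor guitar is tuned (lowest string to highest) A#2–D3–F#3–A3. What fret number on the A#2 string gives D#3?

5

D#3 is 5 semitones above the open A#2 (A#–B–C–C#–D–D#), so it sits at fret 5.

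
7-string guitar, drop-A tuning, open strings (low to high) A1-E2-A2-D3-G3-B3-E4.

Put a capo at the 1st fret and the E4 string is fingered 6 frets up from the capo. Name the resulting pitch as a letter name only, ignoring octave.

The capo raises the open E4 by 1 semitone to F4; fretting 6 more gives E4 + 1 + 6 = E4 + 7 semitones, landing on B.

B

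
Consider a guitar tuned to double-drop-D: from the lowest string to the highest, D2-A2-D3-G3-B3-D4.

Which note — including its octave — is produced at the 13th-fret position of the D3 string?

D♯4

The open D3 string plus 13 semitones: D–D#–E–F–…–C#–D–D#.
The walk passes from B into C once, so the octave number goes from 3 to 4.
(Equivalently spelled E♭4.)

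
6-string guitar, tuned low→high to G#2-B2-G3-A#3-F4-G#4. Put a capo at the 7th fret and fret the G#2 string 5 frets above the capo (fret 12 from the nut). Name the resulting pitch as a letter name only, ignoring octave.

The capo raises the open G#2 by 7 semitones to D#3; fretting 5 more gives G#2 + 7 + 5 = G#2 + 12 semitones, landing on G#.

G#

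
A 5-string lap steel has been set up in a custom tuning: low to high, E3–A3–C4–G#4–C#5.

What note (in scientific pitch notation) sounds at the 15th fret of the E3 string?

The open E3 string plus 15 semitones: E–F–F#–G–…–F–F#–G.
The walk passes from B into C once, so the octave number goes from 3 to 4.

G4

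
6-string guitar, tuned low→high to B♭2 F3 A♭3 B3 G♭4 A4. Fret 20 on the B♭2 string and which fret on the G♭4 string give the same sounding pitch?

Fret 20 on B♭2 is MIDI 46 + 20 = 66 (G♭4). On the G♭4 string (open MIDI 66), that pitch is 66 − 66 = fret 0.

0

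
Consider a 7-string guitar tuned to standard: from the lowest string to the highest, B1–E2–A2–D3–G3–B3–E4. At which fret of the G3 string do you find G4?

G4 is 12 semitones above the open G3 (G–G#–A–A#–…–F–F#–G), so it sits at fret 12.

12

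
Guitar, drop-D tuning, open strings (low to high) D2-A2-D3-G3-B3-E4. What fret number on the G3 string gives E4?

9

E4 is 9 semitones above the open G3 (G–G#–A–A#–B–C–C#–D–D#–E), so it sits at fret 9.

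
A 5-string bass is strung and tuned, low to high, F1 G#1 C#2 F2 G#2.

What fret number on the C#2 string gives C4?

C4 is 23 semitones above the open C#2 (C#–D–D#–E–…–A#–B–C), so it sits at fret 23.

23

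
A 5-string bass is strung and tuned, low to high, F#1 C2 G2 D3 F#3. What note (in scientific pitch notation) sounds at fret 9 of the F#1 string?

Each fret is one semitone, so F#1 + 9 = D#2.

D#2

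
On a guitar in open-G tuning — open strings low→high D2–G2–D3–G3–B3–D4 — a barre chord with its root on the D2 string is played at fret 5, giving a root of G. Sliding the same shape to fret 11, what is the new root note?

C#

Moving from fret 5 to fret 11 shifts the root by 6 semitones.
G up 6 semitones is C#.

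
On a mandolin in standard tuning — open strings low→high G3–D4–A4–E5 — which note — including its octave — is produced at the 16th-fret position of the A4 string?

C♯6

A4 is MIDI 69. Adding 16 gives 85, which is C♯6.
(Equivalently spelled D♭6.)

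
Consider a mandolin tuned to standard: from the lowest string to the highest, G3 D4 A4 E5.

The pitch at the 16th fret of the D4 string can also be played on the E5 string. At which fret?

D4 at fret 16 is D4 + 16 semitones = F#5.
The open E5 string is 14 semitones above the open D4, so the same pitch on the E5 string lies at fret 16 − 14 = 2.

2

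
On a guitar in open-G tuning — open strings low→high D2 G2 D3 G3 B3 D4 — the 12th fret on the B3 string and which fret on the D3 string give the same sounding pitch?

21

Fret 12 on B3 is MIDI 59 + 12 = 71 (B4). On the D3 string (open MIDI 50), that pitch is 71 − 50 = fret 21.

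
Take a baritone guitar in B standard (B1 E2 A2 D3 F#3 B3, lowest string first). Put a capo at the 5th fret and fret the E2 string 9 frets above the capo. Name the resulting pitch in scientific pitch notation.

F#3

The capo raises the open E2 by 5 semitones to A2; fretting 9 more gives E2 + 5 + 9 = E2 + 14 semitones = F#3.
(Also written Gb.)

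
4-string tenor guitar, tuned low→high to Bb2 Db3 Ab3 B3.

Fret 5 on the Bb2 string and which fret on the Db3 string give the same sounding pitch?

Fret 5 on Bb2 is MIDI 46 + 5 = 51 (Eb3). On the Db3 string (open MIDI 49), that pitch is 51 − 49 = fret 2.

2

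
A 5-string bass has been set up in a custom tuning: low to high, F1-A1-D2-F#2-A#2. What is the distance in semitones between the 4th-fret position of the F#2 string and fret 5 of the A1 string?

8 semitones

F#2 at fret 4 → A#2 (MIDI 46); A1 at fret 5 → D2 (MIDI 38).
46 − 38 = 8, so the two pitches are 8 semitones apart, with A#2 the higher.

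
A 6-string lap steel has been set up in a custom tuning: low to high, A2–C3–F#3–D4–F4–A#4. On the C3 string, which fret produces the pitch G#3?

G#3 is 8 semitones above the open C3 (C–C#–D–D#–E–F–F#–G–G#), so it sits at fret 8.

8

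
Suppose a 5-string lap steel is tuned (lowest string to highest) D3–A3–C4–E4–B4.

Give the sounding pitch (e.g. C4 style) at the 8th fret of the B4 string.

G5

B4 is MIDI 71. Adding 8 gives 79, which is G5.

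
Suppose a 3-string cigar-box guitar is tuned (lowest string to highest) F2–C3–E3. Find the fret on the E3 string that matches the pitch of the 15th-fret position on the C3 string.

C3 at fret 15 is C3 + 15 semitones = Eb4.
The open E3 string is 4 semitones above the open C3, so the same pitch on the E3 string lies at fret 15 − 4 = 11.

11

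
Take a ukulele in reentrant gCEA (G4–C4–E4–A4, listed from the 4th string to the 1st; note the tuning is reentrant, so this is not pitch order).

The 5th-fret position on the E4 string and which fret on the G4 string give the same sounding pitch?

2

Fret 5 on E4 is MIDI 64 + 5 = 69 (A4). On the G4 string (open MIDI 67), that pitch is 69 − 67 = fret 2.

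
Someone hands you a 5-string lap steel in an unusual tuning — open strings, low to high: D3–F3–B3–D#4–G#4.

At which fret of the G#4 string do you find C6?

C6 is 16 semitones above the open G#4 (G#–A–A#–B–…–A#–B–C), so it sits at fret 16.

16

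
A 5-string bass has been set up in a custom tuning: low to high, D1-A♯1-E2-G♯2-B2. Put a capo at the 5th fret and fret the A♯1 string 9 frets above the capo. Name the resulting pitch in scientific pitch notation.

C3

The capo raises the open A♯1 by 5 semitones to D♯2; fretting 9 more gives A♯1 + 5 + 9 = A♯1 + 14 semitones = C3.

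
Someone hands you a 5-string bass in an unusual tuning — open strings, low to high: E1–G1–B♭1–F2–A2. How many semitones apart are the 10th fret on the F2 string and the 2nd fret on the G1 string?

F2 at fret 10 → E♭3 (MIDI 51); G1 at fret 2 → A1 (MIDI 33).
51 − 33 = 18, so the two pitches are 18 semitones apart, with E♭3 the higher.

18 semitones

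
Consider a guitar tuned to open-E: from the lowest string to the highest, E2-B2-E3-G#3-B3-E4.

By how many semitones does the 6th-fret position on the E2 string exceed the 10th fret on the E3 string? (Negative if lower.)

E2 at fret 6 → A#2 (MIDI 46); E3 at fret 10 → D4 (MIDI 62).
46 − 62 = -16, so the two pitches are 16 semitones apart.

-16 semitones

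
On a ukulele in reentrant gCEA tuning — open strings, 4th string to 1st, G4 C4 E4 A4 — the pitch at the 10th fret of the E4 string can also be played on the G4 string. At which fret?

Fret 10 on E4 is MIDI 64 + 10 = 74 (D5). On the G4 string (open MIDI 67), that pitch is 74 − 67 = fret 7.

7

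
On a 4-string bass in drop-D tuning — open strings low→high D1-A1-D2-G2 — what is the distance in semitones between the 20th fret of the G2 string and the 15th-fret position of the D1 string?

G2 at fret 20 → D♯4 (MIDI 63); D1 at fret 15 → F2 (MIDI 41).
63 − 41 = 22, so the two pitches are 22 semitones apart, with D♯4 the higher.

22 semitones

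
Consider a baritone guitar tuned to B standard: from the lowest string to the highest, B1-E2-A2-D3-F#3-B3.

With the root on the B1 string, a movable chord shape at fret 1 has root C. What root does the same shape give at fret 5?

Moving from fret 1 to fret 5 shifts the root by 4 semitones.
C up 4 semitones is E.

E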